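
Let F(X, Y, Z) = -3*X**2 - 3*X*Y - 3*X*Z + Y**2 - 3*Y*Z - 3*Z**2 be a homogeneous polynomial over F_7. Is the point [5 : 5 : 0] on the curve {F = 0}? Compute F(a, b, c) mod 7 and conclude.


F(5,5,0) ≡ 1 (mod 7); P is NOT on the curve.

Evaluate F(5, 5, 0) term-by-term (mod 7).
  -3*X**2 ↦ -3·25·1·1 = -75
  -3*X*Y ↦ -3·5·5·1 = -75
  -3*X*Z ↦ -3·5·1·0 = 0
  Y**2 ↦ 1·1·25·1 = 25
  -3*Y*Z ↦ -3·1·5·0 = 0
  -3*Z**2 ↦ -3·1·1·0 = 0
Sum: F(5, 5, 0) = (-75) + (-75) + (0) + (25) + (0) + (0) = -125.
Reducing mod 7: -125 ≡ 1 (mod 7).
Since F(a, b, c) ≡ 1 ≠ 0 (mod 7), P does NOT lie on the curve.


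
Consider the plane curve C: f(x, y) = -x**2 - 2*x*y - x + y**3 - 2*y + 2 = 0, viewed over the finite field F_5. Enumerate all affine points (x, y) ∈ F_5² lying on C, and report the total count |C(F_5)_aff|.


Affine F_5-points: {(1, 0), (1, 2), (1, 3), (2, 3), (3, 0), (4, 2)}; count = 6.

For each of the 25 pairs (x, y) ∈ F_5², evaluate f(x, y) mod 5. Record the zeros.
  x = 0: [0↦2, 1↦1, 2↦1, 3↦3, 4↦3]  zeros at y ∈ ∅
  x = 1: [0↦0, 1↦2, 2↦0, 3↦0, 4↦3]  zeros at y ∈ {0, 2, 3}
  x = 2: [0↦1, 1↦1, 2↦2, 3↦0, 4↦1]  zeros at y ∈ {3}
  x = 3: [0↦0, 1↦3, 2↦2, 3↦3, 4↦2]  zeros at y ∈ {0}
  x = 4: [0↦2, 1↦3, 2↦0, 3↦4, 4↦1]  zeros at y ∈ {2}
Collecting zeros: affine points = {(1, 0), (1, 2), (1, 3), (2, 3), (3, 0), (4, 2)}.
Total count |C(F_5)_aff| = 6.


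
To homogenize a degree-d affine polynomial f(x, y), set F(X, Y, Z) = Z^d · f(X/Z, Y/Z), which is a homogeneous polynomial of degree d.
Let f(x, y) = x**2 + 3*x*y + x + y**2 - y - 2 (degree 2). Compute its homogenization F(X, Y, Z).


F(X, Y, Z) = X**2 + 3*X*Y + X*Z + Y**2 - Y*Z - 2*Z**2

deg(f) = 2.
Substitute x = X/Z, y = Y/Z into f, then multiply by Z^2.
  monomial 1·x^2·y^0 ↦ 1·X^2·Y^0·Z^0.
  monomial 3·x^1·y^1 ↦ 3·X^1·Y^1·Z^0.
  monomial 1·x^1·y^0 ↦ 1·X^1·Y^0·Z^1.
  monomial 1·x^0·y^2 ↦ 1·X^0·Y^2·Z^0.
  monomial -1·x^0·y^1 ↦ -1·X^0·Y^1·Z^1.
  monomial -2·x^0·y^0 ↦ -2·X^0·Y^0·Z^2.
Collecting: F(X, Y, Z) = X**2 + 3*X*Y + X*Z + Y**2 - Y*Z - 2*Z**2.


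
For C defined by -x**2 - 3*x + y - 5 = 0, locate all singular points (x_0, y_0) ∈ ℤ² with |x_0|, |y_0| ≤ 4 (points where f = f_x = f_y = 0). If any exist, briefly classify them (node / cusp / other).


No singular points in the scanned grid; C is smooth there.

Compute partial derivatives:
  f_x = -2*x - 3.
  f_y = 1.
f_y = 1 is a nonzero constant, so f_y never vanishes: no point (x, y) can satisfy f = f_x = f_y = 0. In particular no (x, y) ∈ {−4, ..., 4}² is singular; the curve is smooth.


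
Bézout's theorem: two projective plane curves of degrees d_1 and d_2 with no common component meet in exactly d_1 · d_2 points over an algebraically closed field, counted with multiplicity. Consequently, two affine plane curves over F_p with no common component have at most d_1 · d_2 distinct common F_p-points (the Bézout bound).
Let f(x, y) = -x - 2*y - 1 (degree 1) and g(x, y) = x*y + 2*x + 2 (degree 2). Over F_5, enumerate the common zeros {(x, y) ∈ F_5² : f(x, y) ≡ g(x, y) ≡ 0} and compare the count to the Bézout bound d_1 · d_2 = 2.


Common zeros: {(4, 0)}; count = 1; Bézout bound = 2.

deg(f) = 1, deg(g) = 2, so Bézout bound = 2.
Scan x ∈ F_5. For each x, list the y ∈ F_5 with f(x, y) ≡ 0 and those with g(x, y) ≡ 0 (mod 5); the common zeros in that column are the intersection.
  x = 0: f ≡ 0 at y ∈ {2}; g ≡ 0 at y ∈ ∅; common: ∅.
  x = 1: f ≡ 0 at y ∈ {4}; g ≡ 0 at y ∈ {1}; common: ∅.
  x = 2: f ≡ 0 at y ∈ {1}; g ≡ 0 at y ∈ {2}; common: ∅.
  x = 3: f ≡ 0 at y ∈ {3}; g ≡ 0 at y ∈ {4}; common: ∅.
  x = 4: f ≡ 0 at y ∈ {0}; g ≡ 0 at y ∈ {0}; common: {0}.
Collecting: common zeros = {(4, 0)}, so the count is 1.
Comparison with the Bézout bound: 1 ≤ 2 = deg(f)·deg(g), as expected for curves with no common component (the affine F_5-count falls short of the bound because intersections may lie at infinity, over extension fields, or carry multiplicity).


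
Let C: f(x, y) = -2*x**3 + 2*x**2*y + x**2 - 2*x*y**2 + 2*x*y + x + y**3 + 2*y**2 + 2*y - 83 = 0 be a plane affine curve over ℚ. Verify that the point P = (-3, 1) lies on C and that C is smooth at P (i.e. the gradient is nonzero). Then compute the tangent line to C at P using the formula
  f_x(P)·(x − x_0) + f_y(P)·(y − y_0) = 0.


Tangent line at P: -71*x + 33*y - 246 = 0.

Step 1: f(-3, 1) = 0, so P lies on C.
Step 2: partial derivatives
  f_x(x, y) = -6*x**2 + 4*x*y + 2*x - 2*y**2 + 2*y + 1, f_y(x, y) = 2*x**2 - 4*x*y + 2*x + 3*y**2 + 4*y + 2.
  f_x(P) = -71, f_y(P) = 33 (gradient nonzero, so P is smooth).
Step 3: tangent line at P: -71·(x − -3) + 33·(y − 1) = 0.
Expanding: -71*x + 33*y - 246 = 0.


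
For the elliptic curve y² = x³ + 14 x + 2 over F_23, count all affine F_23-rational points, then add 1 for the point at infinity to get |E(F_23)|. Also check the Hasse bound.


Affine points = {(0, 5), (0, 18), (3, 5), (3, 18), (5, 6), (5, 17), (6, 7), (6, 16), (7, 11), (7, 12), (9, 11), (9, 12), (12, 9), (12, 14), (13, 9), (13, 14), (17, 1), (17, 22), (20, 5), (20, 18), (21, 9), (21, 14)}; affine count = 22; |E(F_23)| = 23.

Discriminant check: Δ ∝ 4a³ + 27b² = 4·14³ + 27·2² = 4·2744 + 27·4 ≡ 21 (mod 23). Nonzero ⇒ E is nonsingular.
For each x ∈ F_23, compute rhs = x³ + 14·x + 2 mod 23, then count y ∈ F_23 with y² ≡ rhs.
  x = 0: rhs = 2, matching y values: 5, 18 (2 points).
  x = 1: rhs = 17, matching y values: none (0 points).
  x = 2: rhs = 15, matching y values: none (0 points).
  x = 3: rhs = 2, matching y values: 5, 18 (2 points).
  x = 4: rhs = 7, matching y values: none (0 points).
  x = 5: rhs = 13, matching y values: 6, 17 (2 points).
  x = 6: rhs = 3, matching y values: 7, 16 (2 points).
  x = 7: rhs = 6, matching y values: 11, 12 (2 points).
  x = 8: rhs = 5, matching y values: none (0 points).
  x = 9: rhs = 6, matching y values: 11, 12 (2 points).
  x = 10: rhs = 15, matching y values: none (0 points).
  x = 11: rhs = 15, matching y values: none (0 points).
  x = 12: rhs = 12, matching y values: 9, 14 (2 points).
  x = 13: rhs = 12, matching y values: 9, 14 (2 points).
  x = 14: rhs = 21, matching y values: none (0 points).
  x = 15: rhs = 22, matching y values: none (0 points).
  x = 16: rhs = 21, matching y values: none (0 points).
  x = 17: rhs = 1, matching y values: 1, 22 (2 points).
  x = 18: rhs = 14, matching y values: none (0 points).
  x = 19: rhs = 20, matching y values: none (0 points).
  x = 20: rhs = 2, matching y values: 5, 18 (2 points).
  x = 21: rhs = 12, matching y values: 9, 14 (2 points).
  x = 22: rhs = 10, matching y values: none (0 points).
Total affine count: 22.
Full point count |E(F_23)| = 22 + 1 = 23.
Hasse bound: |23 − (23+1)| = |-1| = 1 ≤ 2√23 ≈ 9.5917 ✓.


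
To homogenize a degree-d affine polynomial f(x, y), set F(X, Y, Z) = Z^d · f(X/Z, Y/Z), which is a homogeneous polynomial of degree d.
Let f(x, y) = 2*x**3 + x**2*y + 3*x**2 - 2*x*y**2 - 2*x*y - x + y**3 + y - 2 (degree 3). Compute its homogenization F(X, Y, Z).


F(X, Y, Z) = 2*X**3 + X**2*Y + 3*X**2*Z - 2*X*Y**2 - 2*X*Y*Z - X*Z**2 + Y**3 + Y*Z**2 - 2*Z**3

deg(f) = 3.
Substitute x = X/Z, y = Y/Z into f, then multiply by Z^3.
  monomial 2·x^3·y^0 ↦ 2·X^3·Y^0·Z^0.
  monomial 1·x^2·y^1 ↦ 1·X^2·Y^1·Z^0.
  monomial 3·x^2·y^0 ↦ 3·X^2·Y^0·Z^1.
  monomial -2·x^1·y^2 ↦ -2·X^1·Y^2·Z^0.
  monomial -2·x^1·y^1 ↦ -2·X^1·Y^1·Z^1.
  monomial -1·x^1·y^0 ↦ -1·X^1·Y^0·Z^2.
  monomial 1·x^0·y^3 ↦ 1·X^0·Y^3·Z^0.
  monomial 1·x^0·y^1 ↦ 1·X^0·Y^1·Z^2.
  monomial -2·x^0·y^0 ↦ -2·X^0·Y^0·Z^3.
Collecting: F(X, Y, Z) = 2*X**3 + X**2*Y + 3*X**2*Z - 2*X*Y**2 - 2*X*Y*Z - X*Z**2 + Y**3 + Y*Z**2 - 2*Z**3.


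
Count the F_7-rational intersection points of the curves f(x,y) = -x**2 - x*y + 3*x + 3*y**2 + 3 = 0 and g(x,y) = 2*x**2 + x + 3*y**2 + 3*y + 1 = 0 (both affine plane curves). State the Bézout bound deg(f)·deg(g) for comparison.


Common zeros: {(3, 5), (5, 0)}; count = 2; Bézout bound = 4.

deg(f) = 2, deg(g) = 2, so Bézout bound = 4.
Scan x ∈ F_7. For each x, list the y ∈ F_7 with f(x, y) ≡ 0 and those with g(x, y) ≡ 0 (mod 7); the common zeros in that column are the intersection.
  x = 0: f ≡ 0 at y ∈ ∅; g ≡ 0 at y ∈ {1, 5}; common: ∅.
  x = 1: f ≡ 0 at y ∈ {1, 4}; g ≡ 0 at y ∈ ∅; common: ∅.
  x = 2: f ≡ 0 at y ∈ {5}; g ≡ 0 at y ∈ ∅; common: ∅.
  x = 3: f ≡ 0 at y ∈ {3, 5}; g ≡ 0 at y ∈ {1, 5}; common: {5}.
  x = 4: f ≡ 0 at y ∈ {3}; g ≡ 0 at y ∈ ∅; common: ∅.
  x = 5: f ≡ 0 at y ∈ {0, 4}; g ≡ 0 at y ∈ {0, 6}; common: {0}.
  x = 6: f ≡ 0 at y ∈ ∅; g ≡ 0 at y ∈ ∅; common: ∅.
Collecting: common zeros = {(3, 5), (5, 0)}, so the count is 2.
Comparison with the Bézout bound: 2 ≤ 4 = deg(f)·deg(g), as expected for curves with no common component (the affine F_7-count falls short of the bound because intersections may lie at infinity, over extension fields, or carry multiplicity).


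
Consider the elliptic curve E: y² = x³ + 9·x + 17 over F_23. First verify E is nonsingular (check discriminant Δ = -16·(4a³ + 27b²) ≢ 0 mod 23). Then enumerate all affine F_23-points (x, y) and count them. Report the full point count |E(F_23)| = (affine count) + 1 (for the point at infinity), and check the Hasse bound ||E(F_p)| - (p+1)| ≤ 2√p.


Affine points = {(1, 2), (1, 21), (3, 5), (3, 18), (4, 5), (4, 18), (5, 7), (5, 16), (7, 3), (7, 20), (8, 7), (8, 16), (10, 7), (10, 16), (12, 6), (12, 17), (13, 10), (13, 13), (14, 9), (14, 14), (15, 10), (15, 13), (16, 5), (16, 18), (17, 0), (18, 10), (18, 13), (19, 3), (19, 20), (20, 3), (20, 20)}; affine count = 31; |E(F_23)| = 32.

Discriminant check: Δ ∝ 4a³ + 27b² = 4·9³ + 27·17² = 4·729 + 27·289 ≡ 1 (mod 23). Nonzero ⇒ E is nonsingular.
For each x ∈ F_23, compute rhs = x³ + 9·x + 17 mod 23, then count y ∈ F_23 with y² ≡ rhs.
  x = 0: rhs = 17, matching y values: none (0 points).
  x = 1: rhs = 4, matching y values: 2, 21 (2 points).
  x = 2: rhs = 20, matching y values: none (0 points).
  x = 3: rhs = 2, matching y values: 5, 18 (2 points).
  x = 4: rhs = 2, matching y values: 5, 18 (2 points).
  x = 5: rhs = 3, matching y values: 7, 16 (2 points).
  x = 6: rhs = 11, matching y values: none (0 points).
  x = 7: rhs = 9, matching y values: 3, 20 (2 points).
  x = 8: rhs = 3, matching y values: 7, 16 (2 points).
  x = 9: rhs = 22, matching y values: none (0 points).
  x = 10: rhs = 3, matching y values: 7, 16 (2 points).
  x = 11: rhs = 21, matching y values: none (0 points).
  x = 12: rhs = 13, matching y values: 6, 17 (2 points).
  x = 13: rhs = 8, matching y values: 10, 13 (2 points).
  x = 14: rhs = 12, matching y values: 9, 14 (2 points).
  x = 15: rhs = 8, matching y values: 10, 13 (2 points).
  x = 16: rhs = 2, matching y values: 5, 18 (2 points).
  x = 17: rhs = 0, matching y values: 0 (1 points).
  x = 18: rhs = 8, matching y values: 10, 13 (2 points).
  x = 19: rhs = 9, matching y values: 3, 20 (2 points).
  x = 20: rhs = 9, matching y values: 3, 20 (2 points).
  x = 21: rhs = 14, matching y values: none (0 points).
  x = 22: rhs = 7, matching y values: none (0 points).
Total affine count: 31.
Full point count |E(F_23)| = 31 + 1 = 32.
Hasse bound: |32 − (23+1)| = |8| = 8 ≤ 2√23 ≈ 9.5917 ✓.


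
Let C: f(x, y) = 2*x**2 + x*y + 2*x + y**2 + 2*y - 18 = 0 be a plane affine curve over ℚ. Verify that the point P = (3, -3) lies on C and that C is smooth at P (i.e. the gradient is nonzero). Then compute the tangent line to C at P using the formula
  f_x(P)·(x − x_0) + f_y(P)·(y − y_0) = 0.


Tangent line at P: 11*x - y - 36 = 0.

Step 1: f(3, -3) = 0, so P lies on C.
Step 2: partial derivatives
  f_x(x, y) = 4*x + y + 2, f_y(x, y) = x + 2*y + 2.
  f_x(P) = 11, f_y(P) = -1 (gradient nonzero, so P is smooth).
Step 3: tangent line at P: 11·(x − 3) + -1·(y − -3) = 0.
Expanding: 11*x - y - 36 = 0.


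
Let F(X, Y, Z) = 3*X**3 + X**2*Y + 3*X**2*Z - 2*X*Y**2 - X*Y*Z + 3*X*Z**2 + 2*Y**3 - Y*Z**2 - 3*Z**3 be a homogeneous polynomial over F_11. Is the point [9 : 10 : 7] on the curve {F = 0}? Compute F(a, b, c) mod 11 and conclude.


F(9,10,7) ≡ 2 (mod 11); P is NOT on the curve.

Evaluate F(9, 10, 7) term-by-term (mod 11).
  3*X**3 ↦ 3·729·1·1 = 2187
  X**2*Y ↦ 1·81·10·1 = 810
  3*X**2*Z ↦ 3·81·1·7 = 1701
  -2*X*Y**2 ↦ -2·9·100·1 = -1800
  -X*Y*Z ↦ -1·9·10·7 = -630
  3*X*Z**2 ↦ 3·9·1·49 = 1323
  2*Y**3 ↦ 2·1·1000·1 = 2000
  -Y*Z**2 ↦ -1·1·10·49 = -490
  -3*Z**3 ↦ -3·1·1·343 = -1029
Sum: F(9, 10, 7) = (2187) + (810) + (1701) + (-1800) + (-630) + (1323) + (2000) + (-490) + (-1029) = 4072.
Reducing mod 11: 4072 ≡ 2 (mod 11).
Since F(a, b, c) ≡ 2 ≠ 0 (mod 11), P does NOT lie on the curve.


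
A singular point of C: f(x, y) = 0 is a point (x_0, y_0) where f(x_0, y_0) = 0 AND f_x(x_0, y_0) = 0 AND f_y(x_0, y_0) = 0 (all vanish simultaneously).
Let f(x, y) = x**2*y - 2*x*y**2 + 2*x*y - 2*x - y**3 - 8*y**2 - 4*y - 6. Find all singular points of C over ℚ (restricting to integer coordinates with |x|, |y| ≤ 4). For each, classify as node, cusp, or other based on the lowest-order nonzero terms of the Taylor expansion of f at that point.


Singular points: {(-3, -1)}; classification: node.

Compute partial derivatives:
  f_x = 2*x*y - 2*y**2 + 2*y - 2.
  f_y = x**2 - 4*x*y + 2*x - 3*y**2 - 16*y - 4.
Scan x_0 ∈ {−4, ..., 4}. For each x_0, f_y(x_0, y) is a polynomial in y; find its integer roots y ∈ {−4, ..., 4}, then test f_x and f at those candidates.
  x = -4: f_y(-4, y) = 4 - 3*y**2; no integer root y with |y| ≤ 4.
  x = -3: f_y(-3, y) = -3*y**2 - 4*y - 1; vanishes at y ∈ {-1}. (-3, -1): f_x = 0, f = 0 — SINGULAR.
  x = -2: f_y(-2, y) = -3*y**2 - 8*y - 4; vanishes at y ∈ {-2}. (-2, -2): f_x = -6 ≠ 0.
  x = -1: f_y(-1, y) = -3*y**2 - 12*y - 5; no integer root y with |y| ≤ 4.
  x = 0: f_y(0, y) = -3*y**2 - 16*y - 4; no integer root y with |y| ≤ 4.
  x = 1: f_y(1, y) = -3*y**2 - 20*y - 1; no integer root y with |y| ≤ 4.
  x = 2: f_y(2, y) = -3*y**2 - 24*y + 4; no integer root y with |y| ≤ 4.
  x = 3: f_y(3, y) = -3*y**2 - 28*y + 11; no integer root y with |y| ≤ 4.
  x = 4: f_y(4, y) = -3*y**2 - 32*y + 20; no integer root y with |y| ≤ 4.
Only singular point on the grid: (-3, -1).
Classify: substitute x = -3 + u, y = -1 + v and expand: f = u**2*v - u**2 - 2*u*v**2 - v**3 + v**2.
No constant or linear terms (consistent with a singular point). Quadratic part: -u**2 + v**2. Cubic part: u**2*v - 2*u*v**2 - v**3.
The quadratic part v**2 - u**2 = (v − u)(v + u) splits into two distinct linear factors, so there are two distinct tangent lines y − -1 = ±(x − -3) — this is a node (ordinary double point).
Classification: node.


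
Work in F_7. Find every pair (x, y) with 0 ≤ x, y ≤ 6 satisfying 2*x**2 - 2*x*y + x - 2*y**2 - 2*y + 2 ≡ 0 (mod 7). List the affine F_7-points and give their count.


Affine F_7-points: {(1, 6)}; count = 1.

For each of the 49 pairs (x, y) ∈ F_7², evaluate f(x, y) mod 7. Record the zeros.
  x = 0: [0↦2, 1↦5, 2↦4, 3↦6, 4↦4, 5↦5, 6↦2]  zeros at y ∈ ∅
  x = 1: [0↦5, 1↦6, 2↦3, 3↦3, 4↦6, 5↦5, 6↦0]  zeros at y ∈ {6}
  x = 2: [0↦5, 1↦4, 2↦6, 3↦4, 4↦5, 5↦2, 6↦2]  zeros at y ∈ ∅
  x = 3: [0↦2, 1↦6, 2↦6, 3↦2, 4↦1, 5↦3, 6↦1]  zeros at y ∈ ∅
  x = 4: [0↦3, 1↦5, 2↦3, 3↦4, 4↦1, 5↦1, 6↦4]  zeros at y ∈ ∅
  x = 5: [0↦1, 1↦1, 2↦4, 3↦3, 4↦5, 5↦3, 6↦4]  zeros at y ∈ ∅
  x = 6: [0↦3, 1↦1, 2↦2, 3↦6, 4↦6, 5↦2, 6↦1]  zeros at y ∈ ∅
Collecting zeros: affine points = {(1, 6)}.
Total count |C(F_7)_aff| = 1.


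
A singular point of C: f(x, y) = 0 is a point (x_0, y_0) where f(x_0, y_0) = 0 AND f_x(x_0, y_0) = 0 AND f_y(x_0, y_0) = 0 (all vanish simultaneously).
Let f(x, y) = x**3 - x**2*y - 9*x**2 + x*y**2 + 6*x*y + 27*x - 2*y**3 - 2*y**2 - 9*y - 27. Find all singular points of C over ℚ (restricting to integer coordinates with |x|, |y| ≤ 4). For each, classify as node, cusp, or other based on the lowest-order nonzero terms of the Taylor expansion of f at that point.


Singular points: {(3, 0)}; classification: cusp.

Compute partial derivatives:
  f_x = 3*x**2 - 2*x*y - 18*x + y**2 + 6*y + 27.
  f_y = -x**2 + 2*x*y + 6*x - 6*y**2 - 4*y - 9.
Scan x_0 ∈ {−4, ..., 4}. For each x_0, f_y(x_0, y) is a polynomial in y; find its integer roots y ∈ {−4, ..., 4}, then test f_x and f at those candidates.
  x = -4: f_y(-4, y) = -6*y**2 - 12*y - 49; no integer root y with |y| ≤ 4.
  x = -3: f_y(-3, y) = -6*y**2 - 10*y - 36; no integer root y with |y| ≤ 4.
  x = -2: f_y(-2, y) = -6*y**2 - 8*y - 25; no integer root y with |y| ≤ 4.
  x = -1: f_y(-1, y) = -6*y**2 - 6*y - 16; no integer root y with |y| ≤ 4.
  x = 0: f_y(0, y) = -6*y**2 - 4*y - 9; no integer root y with |y| ≤ 4.
  x = 1: f_y(1, y) = -6*y**2 - 2*y - 4; no integer root y with |y| ≤ 4.
  x = 2: f_y(2, y) = -6*y**2 - 1; no integer root y with |y| ≤ 4.
  x = 3: f_y(3, y) = -6*y**2 + 2*y; vanishes at y ∈ {0}. (3, 0): f_x = 0, f = 0 — SINGULAR.
  x = 4: f_y(4, y) = -6*y**2 + 4*y - 1; no integer root y with |y| ≤ 4.
Only singular point on the grid: (3, 0).
Classify: substitute x = 3 + u, y = 0 + v and expand: f = u**3 - u**2*v + u*v**2 - 2*v**3 + v**2.
No constant or linear terms (consistent with a singular point). Quadratic part: v**2. Cubic part: u**3 - u**2*v + u*v**2 - 2*v**3.
The quadratic part v**2 is a perfect square, so there is a single (double) tangent line v = 0, i.e. y = 0. Restricting the cubic part to that line (v = 0) leaves u**3 ≠ 0, so f is not divisible by v and the branch is v² ≈ -u**3 to lowest order — this is a cusp.
Classification: cusp.


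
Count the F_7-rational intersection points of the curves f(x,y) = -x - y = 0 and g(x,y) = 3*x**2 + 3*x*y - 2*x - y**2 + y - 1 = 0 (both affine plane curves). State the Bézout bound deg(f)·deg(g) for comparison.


Common zeros: ∅; count = 0; Bézout bound = 2.

deg(f) = 1, deg(g) = 2, so Bézout bound = 2.
Scan x ∈ F_7. For each x, list the y ∈ F_7 with f(x, y) ≡ 0 and those with g(x, y) ≡ 0 (mod 7); the common zeros in that column are the intersection.
  x = 0: f ≡ 0 at y ∈ {0}; g ≡ 0 at y ∈ {3, 5}; common: ∅.
  x = 1: f ≡ 0 at y ∈ {6}; g ≡ 0 at y ∈ {0, 4}; common: ∅.
  x = 2: f ≡ 0 at y ∈ {5}; g ≡ 0 at y ∈ {0}; common: ∅.
  x = 3: f ≡ 0 at y ∈ {4}; g ≡ 0 at y ∈ ∅; common: ∅.
  x = 4: f ≡ 0 at y ∈ {3}; g ≡ 0 at y ∈ ∅; common: ∅.
  x = 5: f ≡ 0 at y ∈ {2}; g ≡ 0 at y ∈ {4, 5}; common: ∅.
  x = 6: f ≡ 0 at y ∈ {1}; g ≡ 0 at y ∈ ∅; common: ∅.
Collecting: common zeros = ∅, so the count is 0.
Comparison with the Bézout bound: 0 ≤ 2 = deg(f)·deg(g), as expected for curves with no common component (the affine F_7-count falls short of the bound because intersections may lie at infinity, over extension fields, or carry multiplicity).


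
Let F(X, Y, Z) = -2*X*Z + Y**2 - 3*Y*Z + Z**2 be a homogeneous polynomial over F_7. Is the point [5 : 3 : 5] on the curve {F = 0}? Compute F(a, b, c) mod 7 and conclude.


F(5,3,5) ≡ 2 (mod 7); P is NOT on the curve.

Evaluate F(5, 3, 5) term-by-term (mod 7).
  -2*X*Z ↦ -2·5·1·5 = -50
  Y**2 ↦ 1·1·9·1 = 9
  -3*Y*Z ↦ -3·1·3·5 = -45
  Z**2 ↦ 1·1·1·25 = 25
Sum: F(5, 3, 5) = (-50) + (9) + (-45) + (25) = -61.
Reducing mod 7: -61 ≡ 2 (mod 7).
Since F(a, b, c) ≡ 2 ≠ 0 (mod 7), P does NOT lie on the curve.


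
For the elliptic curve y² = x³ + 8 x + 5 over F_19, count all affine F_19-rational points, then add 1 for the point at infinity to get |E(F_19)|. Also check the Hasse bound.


Affine points = {(0, 9), (0, 10), (4, 5), (4, 14), (7, 9), (7, 10), (8, 7), (8, 12), (12, 9), (12, 10), (13, 8), (13, 11), (14, 7), (14, 12), (15, 2), (15, 17), (16, 7), (16, 12), (17, 0)}; affine count = 19; |E(F_19)| = 20.

Discriminant check: Δ ∝ 4a³ + 27b² = 4·8³ + 27·5² = 4·512 + 27·25 ≡ 6 (mod 19). Nonzero ⇒ E is nonsingular.
For each x ∈ F_19, compute rhs = x³ + 8·x + 5 mod 19, then count y ∈ F_19 with y² ≡ rhs.
  x = 0: rhs = 5, matching y values: 9, 10 (2 points).
  x = 1: rhs = 14, matching y values: none (0 points).
  x = 2: rhs = 10, matching y values: none (0 points).
  x = 3: rhs = 18, matching y values: none (0 points).
  x = 4: rhs = 6, matching y values: 5, 14 (2 points).
  x = 5: rhs = 18, matching y values: none (0 points).
  x = 6: rhs = 3, matching y values: none (0 points).
  x = 7: rhs = 5, matching y values: 9, 10 (2 points).
  x = 8: rhs = 11, matching y values: 7, 12 (2 points).
  x = 9: rhs = 8, matching y values: none (0 points).
  x = 10: rhs = 2, matching y values: none (0 points).
  x = 11: rhs = 18, matching y values: none (0 points).
  x = 12: rhs = 5, matching y values: 9, 10 (2 points).
  x = 13: rhs = 7, matching y values: 8, 11 (2 points).
  x = 14: rhs = 11, matching y values: 7, 12 (2 points).
  x = 15: rhs = 4, matching y values: 2, 17 (2 points).
  x = 16: rhs = 11, matching y values: 7, 12 (2 points).
  x = 17: rhs = 0, matching y values: 0 (1 points).
  x = 18: rhs = 15, matching y values: none (0 points).
Total affine count: 19.
Full point count |E(F_19)| = 19 + 1 = 20.
Hasse bound: |20 − (19+1)| = |0| = 0 ≤ 2√19 ≈ 8.7178 ✓.


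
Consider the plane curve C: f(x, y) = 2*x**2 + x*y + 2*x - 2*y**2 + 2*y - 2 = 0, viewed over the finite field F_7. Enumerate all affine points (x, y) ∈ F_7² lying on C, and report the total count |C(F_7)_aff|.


Affine F_7-points: {(0, 3), (0, 5), (1, 2), (1, 3), (4, 1), (4, 2), (5, 1), (5, 6)}; count = 8.

For each of the 49 pairs (x, y) ∈ F_7², evaluate f(x, y) mod 7. Record the zeros.
  x = 0: [0↦5, 1↦5, 2↦1, 3↦0, 4↦2, 5↦0, 6↦1]  zeros at y ∈ {3, 5}
  x = 1: [0↦2, 1↦3, 2↦0, 3↦0, 4↦3, 5↦2, 6↦4]  zeros at y ∈ {2, 3}
  x = 2: [0↦3, 1↦5, 2↦3, 3↦4, 4↦1, 5↦1, 6↦4]  zeros at y ∈ ∅
  x = 3: [0↦1, 1↦4, 2↦3, 3↦5, 4↦3, 5↦4, 6↦1]  zeros at y ∈ ∅
  x = 4: [0↦3, 1↦0, 2↦0, 3↦3, 4↦2, 5↦4, 6↦2]  zeros at y ∈ {1, 2}
  x = 5: [0↦2, 1↦0, 2↦1, 3↦5, 4↦5, 5↦1, 6↦0]  zeros at y ∈ {1, 6}
  x = 6: [0↦5, 1↦4, 2↦6, 3↦4, 4↦5, 5↦2, 6↦2]  zeros at y ∈ ∅
Collecting zeros: affine points = {(0, 3), (0, 5), (1, 2), (1, 3), (4, 1), (4, 2), (5, 1), (5, 6)}.
Total count |C(F_7)_aff| = 8.


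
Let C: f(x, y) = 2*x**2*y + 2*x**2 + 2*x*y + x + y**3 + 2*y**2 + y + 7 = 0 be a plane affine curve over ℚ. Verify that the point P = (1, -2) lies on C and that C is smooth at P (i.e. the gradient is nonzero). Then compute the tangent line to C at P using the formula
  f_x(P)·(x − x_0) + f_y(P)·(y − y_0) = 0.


Tangent line at P: -7*x + 9*y + 25 = 0.

Step 1: f(1, -2) = 0, so P lies on C.
Step 2: partial derivatives
  f_x(x, y) = 4*x*y + 4*x + 2*y + 1, f_y(x, y) = 2*x**2 + 2*x + 3*y**2 + 4*y + 1.
  f_x(P) = -7, f_y(P) = 9 (gradient nonzero, so P is smooth).
Step 3: tangent line at P: -7·(x − 1) + 9·(y − -2) = 0.
Expanding: -7*x + 9*y + 25 = 0.


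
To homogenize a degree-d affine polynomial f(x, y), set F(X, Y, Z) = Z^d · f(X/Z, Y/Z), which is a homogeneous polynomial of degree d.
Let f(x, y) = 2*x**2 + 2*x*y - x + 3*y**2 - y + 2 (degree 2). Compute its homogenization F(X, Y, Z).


F(X, Y, Z) = 2*X**2 + 2*X*Y - X*Z + 3*Y**2 - Y*Z + 2*Z**2

deg(f) = 2.
Substitute x = X/Z, y = Y/Z into f, then multiply by Z^2.
  monomial 2·x^2·y^0 ↦ 2·X^2·Y^0·Z^0.
  monomial 2·x^1·y^1 ↦ 2·X^1·Y^1·Z^0.
  monomial -1·x^1·y^0 ↦ -1·X^1·Y^0·Z^1.
  monomial 3·x^0·y^2 ↦ 3·X^0·Y^2·Z^0.
  monomial -1·x^0·y^1 ↦ -1·X^0·Y^1·Z^1.
  monomial 2·x^0·y^0 ↦ 2·X^0·Y^0·Z^2.
Collecting: F(X, Y, Z) = 2*X**2 + 2*X*Y - X*Z + 3*Y**2 - Y*Z + 2*Z**2.


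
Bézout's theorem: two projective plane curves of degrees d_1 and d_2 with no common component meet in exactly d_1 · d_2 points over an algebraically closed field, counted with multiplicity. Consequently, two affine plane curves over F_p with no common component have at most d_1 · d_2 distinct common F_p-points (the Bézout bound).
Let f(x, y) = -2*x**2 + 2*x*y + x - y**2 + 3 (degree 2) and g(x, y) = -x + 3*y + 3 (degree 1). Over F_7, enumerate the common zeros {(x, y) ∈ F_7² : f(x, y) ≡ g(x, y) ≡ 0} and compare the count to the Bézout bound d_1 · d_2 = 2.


Common zeros: {(5, 3)}; count = 1; Bézout bound = 2.

deg(f) = 2, deg(g) = 1, so Bézout bound = 2.
Scan x ∈ F_7. For each x, list the y ∈ F_7 with f(x, y) ≡ 0 and those with g(x, y) ≡ 0 (mod 7); the common zeros in that column are the intersection.
  x = 0: f ≡ 0 at y ∈ ∅; g ≡ 0 at y ∈ {6}; common: ∅.
  x = 1: f ≡ 0 at y ∈ ∅; g ≡ 0 at y ∈ {4}; common: ∅.
  x = 2: f ≡ 0 at y ∈ {1, 3}; g ≡ 0 at y ∈ {2}; common: ∅.
  x = 3: f ≡ 0 at y ∈ {1, 5}; g ≡ 0 at y ∈ {0}; common: ∅.
  x = 4: f ≡ 0 at y ∈ ∅; g ≡ 0 at y ∈ {5}; common: ∅.
  x = 5: f ≡ 0 at y ∈ {0, 3}; g ≡ 0 at y ∈ {3}; common: {3}.
  x = 6: f ≡ 0 at y ∈ {0, 5}; g ≡ 0 at y ∈ {1}; common: ∅.
Collecting: common zeros = {(5, 3)}, so the count is 1.
Comparison with the Bézout bound: 1 ≤ 2 = deg(f)·deg(g), as expected for curves with no common component (the affine F_7-count falls short of the bound because intersections may lie at infinity, over extension fields, or carry multiplicity).


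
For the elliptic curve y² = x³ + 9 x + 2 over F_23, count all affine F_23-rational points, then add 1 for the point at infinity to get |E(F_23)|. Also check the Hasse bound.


Affine points = {(0, 5), (0, 18), (1, 9), (1, 14), (11, 11), (11, 12), (13, 4), (13, 19), (15, 4), (15, 19), (17, 10), (17, 13), (18, 4), (18, 19)}; affine count = 14; |E(F_23)| = 15.

Discriminant check: Δ ∝ 4a³ + 27b² = 4·9³ + 27·2² = 4·729 + 27·4 ≡ 11 (mod 23). Nonzero ⇒ E is nonsingular.
For each x ∈ F_23, compute rhs = x³ + 9·x + 2 mod 23, then count y ∈ F_23 with y² ≡ rhs.
  x = 0: rhs = 2, matching y values: 5, 18 (2 points).
  x = 1: rhs = 12, matching y values: 9, 14 (2 points).
  x = 2: rhs = 5, matching y values: none (0 points).
  x = 3: rhs = 10, matching y values: none (0 points).
  x = 4: rhs = 10, matching y values: none (0 points).
  x = 5: rhs = 11, matching y values: none (0 points).
  x = 6: rhs = 19, matching y values: none (0 points).
  x = 7: rhs = 17, matching y values: none (0 points).
  x = 8: rhs = 11, matching y values: none (0 points).
  x = 9: rhs = 7, matching y values: none (0 points).
  x = 10: rhs = 11, matching y values: none (0 points).
  x = 11: rhs = 6, matching y values: 11, 12 (2 points).
  x = 12: rhs = 21, matching y values: none (0 points).
  x = 13: rhs = 16, matching y values: 4, 19 (2 points).
  x = 14: rhs = 20, matching y values: none (0 points).
  x = 15: rhs = 16, matching y values: 4, 19 (2 points).
  x = 16: rhs = 10, matching y values: none (0 points).
  x = 17: rhs = 8, matching y values: 10, 13 (2 points).
  x = 18: rhs = 16, matching y values: 4, 19 (2 points).
  x = 19: rhs = 17, matching y values: none (0 points).
  x = 20: rhs = 17, matching y values: none (0 points).
  x = 21: rhs = 22, matching y values: none (0 points).
  x = 22: rhs = 15, matching y values: none (0 points).
Total affine count: 14.
Full point count |E(F_23)| = 14 + 1 = 15.
Hasse bound: |15 − (23+1)| = |-9| = 9 ≤ 2√23 ≈ 9.5917 ✓.


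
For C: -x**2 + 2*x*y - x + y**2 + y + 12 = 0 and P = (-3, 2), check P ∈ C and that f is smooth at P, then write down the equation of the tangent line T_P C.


Tangent line at P: 9*x - y + 29 = 0.

Step 1: f(-3, 2) = 0, so P lies on C.
Step 2: partial derivatives
  f_x(x, y) = -2*x + 2*y - 1, f_y(x, y) = 2*x + 2*y + 1.
  f_x(P) = 9, f_y(P) = -1 (gradient nonzero, so P is smooth).
Step 3: tangent line at P: 9·(x − -3) + -1·(y − 2) = 0.
Expanding: 9*x - y + 29 = 0.


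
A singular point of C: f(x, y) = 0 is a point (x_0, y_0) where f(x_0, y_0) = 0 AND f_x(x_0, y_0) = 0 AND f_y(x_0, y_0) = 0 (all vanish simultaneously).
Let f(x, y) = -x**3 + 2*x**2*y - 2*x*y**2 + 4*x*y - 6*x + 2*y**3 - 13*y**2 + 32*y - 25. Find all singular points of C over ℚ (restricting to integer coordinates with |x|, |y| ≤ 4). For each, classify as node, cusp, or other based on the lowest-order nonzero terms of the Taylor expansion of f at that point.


Singular points: {(2, 3)}; classification: cusp.

Compute partial derivatives:
  f_x = -3*x**2 + 4*x*y - 2*y**2 + 4*y - 6.
  f_y = 2*x**2 - 4*x*y + 4*x + 6*y**2 - 26*y + 32.
Scan x_0 ∈ {−4, ..., 4}. For each x_0, f_y(x_0, y) is a polynomial in y; find its integer roots y ∈ {−4, ..., 4}, then test f_x and f at those candidates.
  x = -4: f_y(-4, y) = 6*y**2 - 10*y + 48; no integer root y with |y| ≤ 4.
  x = -3: f_y(-3, y) = 6*y**2 - 14*y + 38; no integer root y with |y| ≤ 4.
  x = -2: f_y(-2, y) = 6*y**2 - 18*y + 32; no integer root y with |y| ≤ 4.
  x = -1: f_y(-1, y) = 6*y**2 - 22*y + 30; no integer root y with |y| ≤ 4.
  x = 0: f_y(0, y) = 6*y**2 - 26*y + 32; no integer root y with |y| ≤ 4.
  x = 1: f_y(1, y) = 6*y**2 - 30*y + 38; no integer root y with |y| ≤ 4.
  x = 2: f_y(2, y) = 6*y**2 - 34*y + 48; vanishes at y ∈ {3}. (2, 3): f_x = 0, f = 0 — SINGULAR.
  x = 3: f_y(3, y) = 6*y**2 - 38*y + 62; no integer root y with |y| ≤ 4.
  x = 4: f_y(4, y) = 6*y**2 - 42*y + 80; no integer root y with |y| ≤ 4.
Only singular point on the grid: (2, 3).
Classify: substitute x = 2 + u, y = 3 + v and expand: f = -u**3 + 2*u**2*v - 2*u*v**2 + 2*v**3 + v**2.
No constant or linear terms (consistent with a singular point). Quadratic part: v**2. Cubic part: -u**3 + 2*u**2*v - 2*u*v**2 + 2*v**3.
The quadratic part v**2 is a perfect square, so there is a single (double) tangent line v = 0, i.e. y = 3. Restricting the cubic part to that line (v = 0) leaves -u**3 ≠ 0, so f is not divisible by v and the branch is v² ≈ u**3 to lowest order — this is a cusp.
Classification: cusp.


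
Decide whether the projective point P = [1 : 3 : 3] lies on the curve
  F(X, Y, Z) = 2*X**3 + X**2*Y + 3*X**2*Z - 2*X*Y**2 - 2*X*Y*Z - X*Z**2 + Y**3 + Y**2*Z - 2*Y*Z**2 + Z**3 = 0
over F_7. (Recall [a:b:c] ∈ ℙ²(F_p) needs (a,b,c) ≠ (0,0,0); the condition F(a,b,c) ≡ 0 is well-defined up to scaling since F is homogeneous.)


F(1,3,3) ≡ 3 (mod 7); P is NOT on the curve.

Evaluate F(1, 3, 3) term-by-term (mod 7).
  2*X**3 ↦ 2·1·1·1 = 2
  X**2*Y ↦ 1·1·3·1 = 3
  3*X**2*Z ↦ 3·1·1·3 = 9
  -2*X*Y**2 ↦ -2·1·9·1 = -18
  -2*X*Y*Z ↦ -2·1·3·3 = -18
  -X*Z**2 ↦ -1·1·1·9 = -9
  Y**3 ↦ 1·1·27·1 = 27
  Y**2*Z ↦ 1·1·9·3 = 27
  -2*Y*Z**2 ↦ -2·1·3·9 = -54
  Z**3 ↦ 1·1·1·27 = 27
Sum: F(1, 3, 3) = (2) + (3) + (9) + (-18) + (-18) + (-9) + (27) + (27) + (-54) + (27) = -4.
Reducing mod 7: -4 ≡ 3 (mod 7).
Since F(a, b, c) ≡ 3 ≠ 0 (mod 7), P does NOT lie on the curve.


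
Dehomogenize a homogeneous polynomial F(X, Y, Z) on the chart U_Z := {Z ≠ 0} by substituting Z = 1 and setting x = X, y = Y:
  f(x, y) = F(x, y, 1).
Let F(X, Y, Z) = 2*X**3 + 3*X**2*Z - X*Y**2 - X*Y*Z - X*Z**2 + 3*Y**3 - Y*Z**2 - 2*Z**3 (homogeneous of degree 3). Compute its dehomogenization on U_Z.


f(x, y) = 2*x**3 + 3*x**2 - x*y**2 - x*y - x + 3*y**3 - y - 2

On U_Z we set Z = 1. Each monomial c·X^i·Y^j·Z^k in F becomes c·x^i·y^j·1^k = c·x^i·y^j.
Substituting Z = 1: F(X, Y, 1) = 2*x**3 + 3*x**2 - x*y**2 - x*y - x + 3*y**3 - y - 2.
Note: deg(f) ≤ deg(F) = 3; strict inequality happens when F is divisible by Z (lost terms).


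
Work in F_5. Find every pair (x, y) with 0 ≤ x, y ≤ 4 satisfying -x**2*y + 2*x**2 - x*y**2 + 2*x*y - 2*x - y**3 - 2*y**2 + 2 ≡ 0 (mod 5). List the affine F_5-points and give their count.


Affine F_5-points: {(3, 1), (3, 2)}; count = 2.

For each of the 25 pairs (x, y) ∈ F_5², evaluate f(x, y) mod 5. Record the zeros.
  x = 0: [0↦2, 1↦4, 2↦1, 3↦2, 4↦1]  zeros at y ∈ ∅
  x = 1: [0↦2, 1↦4, 2↦4, 3↦1, 4↦4]  zeros at y ∈ ∅
  x = 2: [0↦1, 1↦1, 2↦2, 3↦3, 4↦3]  zeros at y ∈ ∅
  x = 3: [0↦4, 1↦0, 2↦0, 3↦3, 4↦3]  zeros at y ∈ {1, 2}
  x = 4: [0↦1, 1↦1, 2↦3, 3↦1, 4↦4]  zeros at y ∈ ∅
Collecting zeros: affine points = {(3, 1), (3, 2)}.
Total count |C(F_5)_aff| = 2.


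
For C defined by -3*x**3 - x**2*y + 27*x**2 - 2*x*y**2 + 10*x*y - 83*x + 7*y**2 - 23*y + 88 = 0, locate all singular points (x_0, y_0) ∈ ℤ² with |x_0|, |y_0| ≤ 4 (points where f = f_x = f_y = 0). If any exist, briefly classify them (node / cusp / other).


Singular points: {(3, 1)}; classification: node.

Compute partial derivatives:
  f_x = -9*x**2 - 2*x*y + 54*x - 2*y**2 + 10*y - 83.
  f_y = -x**2 - 4*x*y + 10*x + 14*y - 23.
Scan x_0 ∈ {−4, ..., 4}. For each x_0, f_y(x_0, y) is a polynomial in y; find its integer roots y ∈ {−4, ..., 4}, then test f_x and f at those candidates.
  x = -4: f_y(-4, y) = 30*y - 79; no integer root y with |y| ≤ 4.
  x = -3: f_y(-3, y) = 26*y - 62; no integer root y with |y| ≤ 4.
  x = -2: f_y(-2, y) = 22*y - 47; no integer root y with |y| ≤ 4.
  x = -1: f_y(-1, y) = 18*y - 34; no integer root y with |y| ≤ 4.
  x = 0: f_y(0, y) = 14*y - 23; no integer root y with |y| ≤ 4.
  x = 1: f_y(1, y) = 10*y - 14; no integer root y with |y| ≤ 4.
  x = 2: f_y(2, y) = 6*y - 7; no integer root y with |y| ≤ 4.
  x = 3: f_y(3, y) = 2*y - 2; vanishes at y ∈ {1}. (3, 1): f_x = 0, f = 0 — SINGULAR.
  x = 4: f_y(4, y) = 1 - 2*y; no integer root y with |y| ≤ 4.
Only singular point on the grid: (3, 1).
Classify: substitute x = 3 + u, y = 1 + v and expand: f = -3*u**3 - u**2*v - u**2 - 2*u*v**2 + v**2.
No constant or linear terms (consistent with a singular point). Quadratic part: -u**2 + v**2. Cubic part: -3*u**3 - u**2*v - 2*u*v**2.
The quadratic part v**2 - u**2 = (v − u)(v + u) splits into two distinct linear factors, so there are two distinct tangent lines y − 1 = ±(x − 3) — this is a node (ordinary double point).
Classification: node.


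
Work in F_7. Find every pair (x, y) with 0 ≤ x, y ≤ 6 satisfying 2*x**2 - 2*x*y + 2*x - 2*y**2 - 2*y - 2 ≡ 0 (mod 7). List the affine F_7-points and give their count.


Affine F_7-points: {(0, 2), (0, 4), (1, 2), (1, 3), (2, 5), (2, 6), (3, 4), (3, 6)}; count = 8.

For each of the 49 pairs (x, y) ∈ F_7², evaluate f(x, y) mod 7. Record the zeros.
  x = 0: [0↦5, 1↦1, 2↦0, 3↦2, 4↦0, 5↦1, 6↦5]  zeros at y ∈ {2, 4}
  x = 1: [0↦2, 1↦3, 2↦0, 3↦0, 4↦3, 5↦2, 6↦4]  zeros at y ∈ {2, 3}
  x = 2: [0↦3, 1↦2, 2↦4, 3↦2, 4↦3, 5↦0, 6↦0]  zeros at y ∈ {5, 6}
  x = 3: [0↦1, 1↦5, 2↦5, 3↦1, 4↦0, 5↦2, 6↦0]  zeros at y ∈ {4, 6}
  x = 4: [0↦3, 1↦5, 2↦3, 3↦4, 4↦1, 5↦1, 6↦4]  zeros at y ∈ ∅
  x = 5: [0↦2, 1↦2, 2↦5, 3↦4, 4↦6, 5↦4, 6↦5]  zeros at y ∈ ∅
  x = 6: [0↦5, 1↦3, 2↦4, 3↦1, 4↦1, 5↦4, 6↦3]  zeros at y ∈ ∅
Collecting zeros: affine points = {(0, 2), (0, 4), (1, 2), (1, 3), (2, 5), (2, 6), (3, 4), (3, 6)}.
Total count |C(F_7)_aff| = 8.


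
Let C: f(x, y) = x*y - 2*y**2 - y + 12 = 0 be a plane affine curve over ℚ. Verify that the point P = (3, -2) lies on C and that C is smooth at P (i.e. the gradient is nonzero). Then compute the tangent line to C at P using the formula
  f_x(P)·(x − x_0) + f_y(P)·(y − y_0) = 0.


Tangent line at P: -2*x + 10*y + 26 = 0.

Step 1: f(3, -2) = 0, so P lies on C.
Step 2: partial derivatives
  f_x(x, y) = y, f_y(x, y) = x - 4*y - 1.
  f_x(P) = -2, f_y(P) = 10 (gradient nonzero, so P is smooth).
Step 3: tangent line at P: -2·(x − 3) + 10·(y − -2) = 0.
Expanding: -2*x + 10*y + 26 = 0.


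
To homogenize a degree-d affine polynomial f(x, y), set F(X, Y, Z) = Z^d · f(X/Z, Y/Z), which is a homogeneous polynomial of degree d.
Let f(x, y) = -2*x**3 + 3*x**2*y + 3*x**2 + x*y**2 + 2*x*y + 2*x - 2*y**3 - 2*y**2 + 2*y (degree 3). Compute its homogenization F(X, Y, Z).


F(X, Y, Z) = -2*X**3 + 3*X**2*Y + 3*X**2*Z + X*Y**2 + 2*X*Y*Z + 2*X*Z**2 - 2*Y**3 - 2*Y**2*Z + 2*Y*Z**2

deg(f) = 3.
Substitute x = X/Z, y = Y/Z into f, then multiply by Z^3.
  monomial -2·x^3·y^0 ↦ -2·X^3·Y^0·Z^0.
  monomial 3·x^2·y^1 ↦ 3·X^2·Y^1·Z^0.
  monomial 3·x^2·y^0 ↦ 3·X^2·Y^0·Z^1.
  monomial 1·x^1·y^2 ↦ 1·X^1·Y^2·Z^0.
  monomial 2·x^1·y^1 ↦ 2·X^1·Y^1·Z^1.
  monomial 2·x^1·y^0 ↦ 2·X^1·Y^0·Z^2.
  monomial -2·x^0·y^3 ↦ -2·X^0·Y^3·Z^0.
  monomial -2·x^0·y^2 ↦ -2·X^0·Y^2·Z^1.
  monomial 2·x^0·y^1 ↦ 2·X^0·Y^1·Z^2.
Collecting: F(X, Y, Z) = -2*X**3 + 3*X**2*Y + 3*X**2*Z + X*Y**2 + 2*X*Y*Z + 2*X*Z**2 - 2*Y**3 - 2*Y**2*Z + 2*Y*Z**2.


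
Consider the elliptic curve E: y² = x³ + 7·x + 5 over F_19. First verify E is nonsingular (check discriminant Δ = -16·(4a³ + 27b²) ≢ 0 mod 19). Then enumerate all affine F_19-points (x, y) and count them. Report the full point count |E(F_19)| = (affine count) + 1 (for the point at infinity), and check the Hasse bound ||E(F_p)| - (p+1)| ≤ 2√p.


Affine points = {(0, 9), (0, 10), (6, 4), (6, 15), (7, 6), (7, 13), (10, 7), (10, 12), (11, 8), (11, 11), (14, 4), (14, 15), (18, 4), (18, 15)}; affine count = 14; |E(F_19)| = 15.

Discriminant check: Δ ∝ 4a³ + 27b² = 4·7³ + 27·5² = 4·343 + 27·25 ≡ 14 (mod 19). Nonzero ⇒ E is nonsingular.
For each x ∈ F_19, compute rhs = x³ + 7·x + 5 mod 19, then count y ∈ F_19 with y² ≡ rhs.
  x = 0: rhs = 5, matching y values: 9, 10 (2 points).
  x = 1: rhs = 13, matching y values: none (0 points).
  x = 2: rhs = 8, matching y values: none (0 points).
  x = 3: rhs = 15, matching y values: none (0 points).
  x = 4: rhs = 2, matching y values: none (0 points).
  x = 5: rhs = 13, matching y values: none (0 points).
  x = 6: rhs = 16, matching y values: 4, 15 (2 points).
  x = 7: rhs = 17, matching y values: 6, 13 (2 points).
  x = 8: rhs = 3, matching y values: none (0 points).
  x = 9: rhs = 18, matching y values: none (0 points).
  x = 10: rhs = 11, matching y values: 7, 12 (2 points).
  x = 11: rhs = 7, matching y values: 8, 11 (2 points).
  x = 12: rhs = 12, matching y values: none (0 points).
  x = 13: rhs = 13, matching y values: none (0 points).
  x = 14: rhs = 16, matching y values: 4, 15 (2 points).
  x = 15: rhs = 8, matching y values: none (0 points).
  x = 16: rhs = 14, matching y values: none (0 points).
  x = 17: rhs = 2, matching y values: none (0 points).
  x = 18: rhs = 16, matching y values: 4, 15 (2 points).
Total affine count: 14.
Full point count |E(F_19)| = 14 + 1 = 15.
Hasse bound: |15 − (19+1)| = |-5| = 5 ≤ 2√19 ≈ 8.7178 ✓.


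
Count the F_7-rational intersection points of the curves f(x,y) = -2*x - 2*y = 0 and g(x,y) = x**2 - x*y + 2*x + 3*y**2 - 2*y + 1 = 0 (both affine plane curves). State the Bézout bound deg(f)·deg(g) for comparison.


Common zeros: ∅; count = 0; Bézout bound = 2.

deg(f) = 1, deg(g) = 2, so Bézout bound = 2.
Scan x ∈ F_7. For each x, list the y ∈ F_7 with f(x, y) ≡ 0 and those with g(x, y) ≡ 0 (mod 7); the common zeros in that column are the intersection.
  x = 0: f ≡ 0 at y ∈ {0}; g ≡ 0 at y ∈ ∅; common: ∅.
  x = 1: f ≡ 0 at y ∈ {6}; g ≡ 0 at y ∈ ∅; common: ∅.
  x = 2: f ≡ 0 at y ∈ {5}; g ≡ 0 at y ∈ ∅; common: ∅.
  x = 3: f ≡ 0 at y ∈ {4}; g ≡ 0 at y ∈ {1, 3}; common: ∅.
  x = 4: f ≡ 0 at y ∈ {3}; g ≡ 0 at y ∈ {4, 5}; common: ∅.
  x = 5: f ≡ 0 at y ∈ {2}; g ≡ 0 at y ∈ {3, 4}; common: ∅.
  x = 6: f ≡ 0 at y ∈ {1}; g ≡ 0 at y ∈ {0, 5}; common: ∅.
Collecting: common zeros = ∅, so the count is 0.
Comparison with the Bézout bound: 0 ≤ 2 = deg(f)·deg(g), as expected for curves with no common component (the affine F_7-count falls short of the bound because intersections may lie at infinity, over extension fields, or carry multiplicity).


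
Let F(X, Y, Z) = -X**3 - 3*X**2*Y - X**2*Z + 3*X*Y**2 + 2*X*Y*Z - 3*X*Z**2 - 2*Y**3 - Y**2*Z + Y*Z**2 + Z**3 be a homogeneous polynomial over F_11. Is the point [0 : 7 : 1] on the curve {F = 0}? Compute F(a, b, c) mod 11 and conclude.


F(0,7,1) ≡ 10 (mod 11); P is NOT on the curve.

Evaluate F(0, 7, 1) term-by-term (mod 11).
  -X**3 ↦ -1·0·1·1 = 0
  -3*X**2*Y ↦ -3·0·7·1 = 0
  -X**2*Z ↦ -1·0·1·1 = 0
  3*X*Y**2 ↦ 3·0·49·1 = 0
  2*X*Y*Z ↦ 2·0·7·1 = 0
  -3*X*Z**2 ↦ -3·0·1·1 = 0
  -2*Y**3 ↦ -2·1·343·1 = -686
  -Y**2*Z ↦ -1·1·49·1 = -49
  Y*Z**2 ↦ 1·1·7·1 = 7
  Z**3 ↦ 1·1·1·1 = 1
Sum: F(0, 7, 1) = (0) + (0) + (0) + (0) + (0) + (0) + (-686) + (-49) + (7) + (1) = -727.
Reducing mod 11: -727 ≡ 10 (mod 11).
Since F(a, b, c) ≡ 10 ≠ 0 (mod 11), P does NOT lie on the curve.
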